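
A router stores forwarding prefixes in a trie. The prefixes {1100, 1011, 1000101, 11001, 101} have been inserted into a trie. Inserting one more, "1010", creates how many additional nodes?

1

Walking "1010" from the root, the first 3 characters ("101") follow existing edges; "0" is the first miss.
New nodes needed: |"1010"| − 3 = 4 − 3 = 1.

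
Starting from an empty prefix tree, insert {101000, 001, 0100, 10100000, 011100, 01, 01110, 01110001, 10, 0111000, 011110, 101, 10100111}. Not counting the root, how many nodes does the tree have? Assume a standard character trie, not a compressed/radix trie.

Trie structure (* marks end of a word):
(root)
├─ 0
│  ├─ 0
│  │  └─ 1 *
│  └─ 1 *
│     ├─ 0
│     │  └─ 0 *
│     └─ 1
│        └─ 1
│           ├─ 0 *
│           │  └─ 0 *
│           │     └─ 0 *
│           │        └─ 1 *
│           └─ 1
│              └─ 0 *
└─ 1
   └─ 0 *
      └─ 1 *
         └─ 0
            └─ 0
               ├─ 0 *
               │  └─ 0
               │     └─ 0 *
               └─ 1
                  └─ 1
                     └─ 1 *
Counting every labelled node above: 25.

25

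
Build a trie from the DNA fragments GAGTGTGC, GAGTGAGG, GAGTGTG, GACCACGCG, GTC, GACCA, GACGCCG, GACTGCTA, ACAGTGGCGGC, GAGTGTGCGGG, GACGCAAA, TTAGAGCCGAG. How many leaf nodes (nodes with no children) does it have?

9

A leaf is a node with no children — equivalently, the end of a word that is not a proper prefix of any other stored word.
Those words: "ACAGTGGCGGC", "GACCACGCG", "GACGCAAA", "GACGCCG", "GACTGCTA", "GAGTGAGG", "GAGTGTGCGGG", "GTC", "TTAGAGCCGAG"
Leaf count: 9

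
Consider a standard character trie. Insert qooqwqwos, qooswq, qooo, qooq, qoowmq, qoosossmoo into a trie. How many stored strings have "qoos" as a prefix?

Filter for entries beginning with "qoos":
Matches: "qoosossmoo", "qooswq"
Count: 2

2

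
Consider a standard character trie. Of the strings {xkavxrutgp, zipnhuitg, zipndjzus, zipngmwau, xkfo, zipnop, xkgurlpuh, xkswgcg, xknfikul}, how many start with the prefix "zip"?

4

Walk to "zip"; the words in its subtree are exactly those with that prefix.
Words under "zip": zipndjzus, zipngmwau, zipnhuitg, zipnop
Count: 4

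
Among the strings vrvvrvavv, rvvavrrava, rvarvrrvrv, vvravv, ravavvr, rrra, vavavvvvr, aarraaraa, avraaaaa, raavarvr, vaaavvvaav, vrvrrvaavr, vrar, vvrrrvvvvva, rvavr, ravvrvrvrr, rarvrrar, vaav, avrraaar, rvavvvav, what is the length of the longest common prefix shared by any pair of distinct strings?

4

Look for the deepest trie node that still has at least two words in its subtree.
e.g. "rvavr" and "rvavvvav" share the prefix "rvav" of length 4; no pair shares a longer one.
Longest shared-prefix length: 4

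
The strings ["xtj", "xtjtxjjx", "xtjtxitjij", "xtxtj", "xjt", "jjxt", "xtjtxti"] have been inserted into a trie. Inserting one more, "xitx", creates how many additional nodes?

"x" is already a path in the trie; the remaining "itx" must be added.
So 4 − 1 = 3 new nodes.

3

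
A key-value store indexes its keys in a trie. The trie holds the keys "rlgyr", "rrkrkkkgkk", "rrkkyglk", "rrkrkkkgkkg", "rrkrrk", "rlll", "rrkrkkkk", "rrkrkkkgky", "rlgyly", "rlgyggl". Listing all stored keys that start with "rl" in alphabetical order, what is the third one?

rlgyr

DFS of the "rl" subtree visits, in order: "rlgyggl", "rlgyly", "rlgyr", "rlll"
The 3rd is rlgyr.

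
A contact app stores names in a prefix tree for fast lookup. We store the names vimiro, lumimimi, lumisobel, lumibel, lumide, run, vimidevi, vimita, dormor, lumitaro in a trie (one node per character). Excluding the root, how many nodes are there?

43

Count nodes per top-level branch (shared prefixes stored once):
  'd'-branch (dormor): 6 nodes
  'l'-branch (lumibel, lumide, lumimimi, lumisobel, lumitaro): 22 nodes
  'r'-branch (run): 3 nodes
  'v'-branch (vimidevi, vimiro, vimita): 12 nodes
Sum: 43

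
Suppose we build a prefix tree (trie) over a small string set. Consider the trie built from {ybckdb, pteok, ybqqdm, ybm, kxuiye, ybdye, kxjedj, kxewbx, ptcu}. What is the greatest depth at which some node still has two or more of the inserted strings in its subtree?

2

Equivalently: take the maximum, over all pairs, of their longest common prefix length.
e.g. "kxewbx" and "kxjedj" share the prefix "kx" of length 2; no pair shares a longer one.
Longest shared-prefix length: 2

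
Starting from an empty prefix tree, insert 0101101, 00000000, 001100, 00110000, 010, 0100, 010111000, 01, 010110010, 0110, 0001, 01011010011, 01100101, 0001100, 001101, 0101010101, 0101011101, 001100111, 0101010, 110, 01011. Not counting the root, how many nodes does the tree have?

Insert word by word; a character creates a node only if that edge doesn't already exist:
  "0101101" → 7 new (0, 1, 0, 1, 1, 0, 1)
  "00000000" → prefix "0" already present; 7 new (0, 0, 0, 0, 0, 0, 0)
  "001100" → prefix "00" already present; 4 new (1, 1, 0, 0)
  "00110000" → prefix "001100" already present; 2 new (0, 0)
  "010" → prefix "010" already present; 0 new (none)
  "0100" → prefix "010" already present; 1 new (0)
  "010111000" → prefix "01011" already present; 4 new (1, 0, 0, 0)
  "01" → prefix "01" already present; 0 new (none)
  "010110010" → prefix "010110" already present; 3 new (0, 1, 0)
  "0110" → prefix "01" already present; 2 new (1, 0)
  "0001" → prefix "000" already present; 1 new (1)
  "01011010011" → prefix "0101101" already present; 4 new (0, 0, 1, 1)
  "01100101" → prefix "0110" already present; 4 new (0, 1, 0, 1)
  "0001100" → prefix "0001" already present; 3 new (1, 0, 0)
  "001101" → prefix "00110" already present; 1 new (1)
  "0101010101" → prefix "0101" already present; 6 new (0, 1, 0, 1, 0, 1)
  "0101011101" → prefix "010101" already present; 4 new (1, 1, 0, 1)
  "001100111" → prefix "001100" already present; 3 new (1, 1, 1)
  "0101010" → prefix "0101010" already present; 0 new (none)
  "110" → 3 new (1, 1, 0)
  "01011" → prefix "01011" already present; 0 new (none)
Total nodes = 7 + 7 + 4 + 2 + 0 + 1 + 4 + 0 + 3 + 2 + 1 + 4 + 4 + 3 + 1 + 6 + 4 + 3 + 0 + 3 + 0 = 59

59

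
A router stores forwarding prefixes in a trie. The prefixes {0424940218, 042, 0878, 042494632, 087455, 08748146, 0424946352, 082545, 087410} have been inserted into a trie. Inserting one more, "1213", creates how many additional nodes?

Nothing in the trie begins with "1"; the whole of "1213" is new.
4 − 0 = 4 new nodes.

4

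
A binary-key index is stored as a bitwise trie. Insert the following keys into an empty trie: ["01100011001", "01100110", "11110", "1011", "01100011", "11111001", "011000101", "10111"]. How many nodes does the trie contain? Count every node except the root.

Trace insertions, counting only characters that open a new branch:
  "01100011001" → 11 new (0, 1, 1, 0, 0, 0, 1, 1, 0, 0, 1)
  "01100110" → prefix "01100" already present; 3 new (1, 1, 0)
  "11110" → 5 new (1, 1, 1, 1, 0)
  "1011" → prefix "1" already present; 3 new (0, 1, 1)
  "01100011" → prefix "01100011" already present; 0 new (none)
  "11111001" → prefix "1111" already present; 4 new (1, 0, 0, 1)
  "011000101" → prefix "0110001" already present; 2 new (0, 1)
  "10111" → prefix "1011" already present; 1 new (1)
Total nodes = 11 + 3 + 5 + 3 + 0 + 4 + 2 + 1 = 29

29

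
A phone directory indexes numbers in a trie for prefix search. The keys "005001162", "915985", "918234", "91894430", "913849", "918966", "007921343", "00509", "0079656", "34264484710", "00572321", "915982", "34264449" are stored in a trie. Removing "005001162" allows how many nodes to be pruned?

5

A node on "005001162"'s path can go only if nothing else ends at it or branches off below it.
The suffix "01162" (5 nodes) is used only by "005001162"; the node for "0050" still has the child "9", so pruning stops there.
Nodes removed: 5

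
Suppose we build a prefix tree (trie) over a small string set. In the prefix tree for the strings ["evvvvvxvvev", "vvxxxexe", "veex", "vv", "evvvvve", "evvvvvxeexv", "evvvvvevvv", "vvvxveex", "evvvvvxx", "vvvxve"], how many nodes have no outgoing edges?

7

Leaves are exactly the stored words that no other stored word extends.
Those words: "evvvvvevvv", "evvvvvxeexv", "evvvvvxvvev", "evvvvvxx", "veex", "vvvxveex", "vvxxxexe"
Leaf count: 7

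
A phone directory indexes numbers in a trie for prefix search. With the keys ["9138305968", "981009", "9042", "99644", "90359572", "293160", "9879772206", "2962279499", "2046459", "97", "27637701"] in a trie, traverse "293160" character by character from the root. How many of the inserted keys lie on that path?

1

Walk "293160" from the root; an end-of-word marker is hit whenever a stored word is a prefix of "293160".
Prefixes of the query that are stored words: "293160"
Count: 1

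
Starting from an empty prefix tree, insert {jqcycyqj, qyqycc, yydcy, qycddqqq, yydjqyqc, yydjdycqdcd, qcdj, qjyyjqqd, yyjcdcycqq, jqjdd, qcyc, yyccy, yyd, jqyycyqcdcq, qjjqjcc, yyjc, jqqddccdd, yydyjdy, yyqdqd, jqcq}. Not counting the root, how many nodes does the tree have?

Trace insertions, counting only characters that open a new branch:
  "jqcycyqj" → 8 new (j, q, c, y, c, y, q, j)
  "qyqycc" → 6 new (q, y, q, y, c, c)
  "yydcy" → 5 new (y, y, d, c, y)
  "qycddqqq" → prefix "qy" already present; 6 new (c, d, d, q, q, q)
  "yydjqyqc" → prefix "yyd" already present; 5 new (j, q, y, q, c)
  "yydjdycqdcd" → prefix "yydj" already present; 7 new (d, y, c, q, d, c, d)
  "qcdj" → prefix "q" already present; 3 new (c, d, j)
  "qjyyjqqd" → prefix "q" already present; 7 new (j, y, y, j, q, q, d)
  "yyjcdcycqq" → prefix "yy" already present; 8 new (j, c, d, c, y, c, q, q)
  "jqjdd" → prefix "jq" already present; 3 new (j, d, d)
  "qcyc" → prefix "qc" already present; 2 new (y, c)
  "yyccy" → prefix "yy" already present; 3 new (c, c, y)
  "yyd" → prefix "yyd" already present; 0 new (none)
  "jqyycyqcdcq" → prefix "jq" already present; 9 new (y, y, c, y, q, c, d, c, q)
  "qjjqjcc" → prefix "qj" already present; 5 new (j, q, j, c, c)
  "yyjc" → prefix "yyjc" already present; 0 new (none)
  "jqqddccdd" → prefix "jq" already present; 7 new (q, d, d, c, c, d, d)
  "yydyjdy" → prefix "yyd" already present; 4 new (y, j, d, y)
  "yyqdqd" → prefix "yy" already present; 4 new (q, d, q, d)
  "jqcq" → prefix "jqc" already present; 1 new (q)
Total nodes = 8 + 6 + 5 + 6 + 5 + 7 + 3 + 7 + 8 + 3 + 2 + 3 + 0 + 9 + 5 + 0 + 7 + 4 + 4 + 1 = 93

93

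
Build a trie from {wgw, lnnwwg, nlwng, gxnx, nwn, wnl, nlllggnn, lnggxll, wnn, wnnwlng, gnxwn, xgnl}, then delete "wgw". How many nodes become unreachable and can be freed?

2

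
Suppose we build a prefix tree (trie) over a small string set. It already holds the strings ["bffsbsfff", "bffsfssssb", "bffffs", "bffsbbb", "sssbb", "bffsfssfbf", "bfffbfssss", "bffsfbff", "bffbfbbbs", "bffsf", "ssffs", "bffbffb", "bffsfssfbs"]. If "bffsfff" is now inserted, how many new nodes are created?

"bffsf" is already a path in the trie; the remaining "ff" must be added.
So 7 − 5 = 2 new nodes.

2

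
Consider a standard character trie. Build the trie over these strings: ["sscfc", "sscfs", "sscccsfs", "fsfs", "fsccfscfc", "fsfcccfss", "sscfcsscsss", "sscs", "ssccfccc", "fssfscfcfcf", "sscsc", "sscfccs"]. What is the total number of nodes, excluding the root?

For each word, the new-node count is its length minus the longest prefix already in the trie:
  "sscfc" → 5 new (s, s, c, f, c)
  "sscfs" → prefix "sscf" already present; 1 new (s)
  "sscccsfs" → prefix "ssc" already present; 5 new (c, c, s, f, s)
  "fsfs" → 4 new (f, s, f, s)
  "fsccfscfc" → prefix "fs" already present; 7 new (c, c, f, s, c, f, c)
  "fsfcccfss" → prefix "fsf" already present; 6 new (c, c, c, f, s, s)
  "sscfcsscsss" → prefix "sscfc" already present; 6 new (s, s, c, s, s, s)
  "sscs" → prefix "ssc" already present; 1 new (s)
  "ssccfccc" → prefix "sscc" already present; 4 new (f, c, c, c)
  "fssfscfcfcf" → prefix "fs" already present; 9 new (s, f, s, c, f, c, f, c, f)
  "sscsc" → prefix "sscs" already present; 1 new (c)
  "sscfccs" → prefix "sscfc" already present; 2 new (c, s)
Total nodes = 5 + 1 + 5 + 4 + 7 + 6 + 6 + 1 + 4 + 9 + 1 + 2 = 51

51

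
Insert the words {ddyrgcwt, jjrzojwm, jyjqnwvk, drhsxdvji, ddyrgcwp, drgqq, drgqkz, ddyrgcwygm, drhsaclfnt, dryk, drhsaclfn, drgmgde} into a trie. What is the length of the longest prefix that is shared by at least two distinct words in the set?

The deepest shared node is where two words last agree before diverging.
e.g. "drhsaclfn" and "drhsaclfnt" share the prefix "drhsaclfn" of length 9; no pair shares a longer one.
Longest shared-prefix length: 9

9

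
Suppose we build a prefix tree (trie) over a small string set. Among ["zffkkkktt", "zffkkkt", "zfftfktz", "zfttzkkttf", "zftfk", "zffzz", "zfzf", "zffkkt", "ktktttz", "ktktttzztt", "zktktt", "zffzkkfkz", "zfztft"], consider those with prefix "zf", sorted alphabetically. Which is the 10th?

zfztft

Filter for "zf…" and sort: "zffkkkktt", "zffkkkt", "zffkkt", "zfftfktz", "zffzkkfkz", "zffzz", "zftfk", "zfttzkkttf", "zfzf", "zfztft"
The 10th is zfztft.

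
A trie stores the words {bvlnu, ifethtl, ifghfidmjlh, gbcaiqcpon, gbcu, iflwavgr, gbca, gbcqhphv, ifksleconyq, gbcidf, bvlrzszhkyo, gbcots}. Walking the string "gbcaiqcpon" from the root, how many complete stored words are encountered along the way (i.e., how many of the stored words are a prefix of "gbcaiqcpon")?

Traverse "gbcaiqcpon" character by character; count nodes along the way that are marked as word ends.
Prefixes of the query that are stored words: "gbca", "gbcaiqcpon"
Count: 2

2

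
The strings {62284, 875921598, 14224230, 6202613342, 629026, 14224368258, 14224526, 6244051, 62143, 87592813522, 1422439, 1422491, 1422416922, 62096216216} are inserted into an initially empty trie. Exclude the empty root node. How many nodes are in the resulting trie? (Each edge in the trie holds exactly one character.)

Trace insertions, counting only characters that open a new branch:
  "62284" → 5 new (6, 2, 2, 8, 4)
  "875921598" → 9 new (8, 7, 5, 9, 2, 1, 5, 9, 8)
  "14224230" → 8 new (1, 4, 2, 2, 4, 2, 3, 0)
  "6202613342" → prefix "62" already present; 8 new (0, 2, 6, 1, 3, 3, 4, 2)
  "629026" → prefix "62" already present; 4 new (9, 0, 2, 6)
  "14224368258" → prefix "14224" already present; 6 new (3, 6, 8, 2, 5, 8)
  "14224526" → prefix "14224" already present; 3 new (5, 2, 6)
  "6244051" → prefix "62" already present; 5 new (4, 4, 0, 5, 1)
  "62143" → prefix "62" already present; 3 new (1, 4, 3)
  "87592813522" → prefix "87592" already present; 6 new (8, 1, 3, 5, 2, 2)
  "1422439" → prefix "142243" already present; 1 new (9)
  "1422491" → prefix "14224" already present; 2 new (9, 1)
  "1422416922" → prefix "14224" already present; 5 new (1, 6, 9, 2, 2)
  "62096216216" → prefix "620" already present; 8 new (9, 6, 2, 1, 6, 2, 1, 6)
Total nodes = 5 + 9 + 8 + 8 + 4 + 6 + 3 + 5 + 3 + 6 + 1 + 2 + 5 + 8 = 73

73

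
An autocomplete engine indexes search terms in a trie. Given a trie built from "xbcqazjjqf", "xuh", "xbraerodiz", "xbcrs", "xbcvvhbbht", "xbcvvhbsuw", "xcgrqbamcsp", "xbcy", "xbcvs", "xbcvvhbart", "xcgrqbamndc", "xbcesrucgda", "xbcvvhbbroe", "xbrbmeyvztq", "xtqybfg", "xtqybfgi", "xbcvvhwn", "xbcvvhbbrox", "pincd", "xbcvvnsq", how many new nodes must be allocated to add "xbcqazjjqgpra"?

4

"xbcqazjjq" is already a path in the trie; the remaining "gpra" must be added.
So 13 − 9 = 4 new nodes.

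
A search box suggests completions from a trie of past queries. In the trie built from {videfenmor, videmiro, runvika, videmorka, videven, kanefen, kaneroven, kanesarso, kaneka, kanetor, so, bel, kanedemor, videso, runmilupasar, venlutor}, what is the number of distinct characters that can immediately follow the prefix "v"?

The children of the "v" node are the distinct next characters among strings starting with "v".
Characters that immediately follow "v" among the stored strings: {e, i}.
That node has 2 child edges.

2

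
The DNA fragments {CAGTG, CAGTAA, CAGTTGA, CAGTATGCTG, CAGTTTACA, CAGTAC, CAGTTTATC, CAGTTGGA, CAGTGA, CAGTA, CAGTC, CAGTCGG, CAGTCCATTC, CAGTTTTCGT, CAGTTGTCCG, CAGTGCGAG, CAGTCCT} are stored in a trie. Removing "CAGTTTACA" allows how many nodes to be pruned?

2

Walk "CAGTTTACA" from the leaf back toward the root, removing each node that no remaining word uses.
The suffix "CA" (2 nodes) is used only by "CAGTTTACA"; the node for "CAGTTTA" still has the child "T", so pruning stops there.
Nodes removed: 2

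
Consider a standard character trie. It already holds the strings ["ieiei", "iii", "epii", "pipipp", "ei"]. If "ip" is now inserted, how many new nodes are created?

1

The longest prefix of "ip" already in the trie is "i" (length 1).
Each of the 1 remaining characters creates one node.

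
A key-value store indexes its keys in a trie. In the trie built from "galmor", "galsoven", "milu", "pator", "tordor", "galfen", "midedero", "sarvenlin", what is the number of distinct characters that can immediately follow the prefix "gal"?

Walk "gal" from the root, arriving at one node.
Distinct next characters after "gal": f, m, s.
That node has 3 child edges.

3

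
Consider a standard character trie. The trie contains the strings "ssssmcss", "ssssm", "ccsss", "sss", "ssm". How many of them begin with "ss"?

4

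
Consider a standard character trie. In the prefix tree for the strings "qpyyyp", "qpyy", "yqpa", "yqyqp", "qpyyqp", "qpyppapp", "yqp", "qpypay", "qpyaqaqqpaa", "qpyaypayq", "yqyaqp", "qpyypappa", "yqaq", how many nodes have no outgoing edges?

11

A leaf is a node with no children — equivalently, the end of a word that is not a proper prefix of any other stored word.
Those words: "qpyaqaqqpaa", "qpyaypayq", "qpypay", "qpyppapp", "qpyypappa", "qpyyqp", "qpyyyp", "yqaq", "yqpa", "yqyaqp", "yqyqp"
Leaf count: 11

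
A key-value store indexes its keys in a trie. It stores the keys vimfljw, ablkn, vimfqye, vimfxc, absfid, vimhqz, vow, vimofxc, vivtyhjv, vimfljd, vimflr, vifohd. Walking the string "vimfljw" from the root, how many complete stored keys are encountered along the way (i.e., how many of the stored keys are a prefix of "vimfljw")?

1

Walk "vimfljw" from the root; an end-of-word marker is hit whenever a stored word is a prefix of "vimfljw".
Prefixes of the query that are stored words: "vimfljw"
Count: 1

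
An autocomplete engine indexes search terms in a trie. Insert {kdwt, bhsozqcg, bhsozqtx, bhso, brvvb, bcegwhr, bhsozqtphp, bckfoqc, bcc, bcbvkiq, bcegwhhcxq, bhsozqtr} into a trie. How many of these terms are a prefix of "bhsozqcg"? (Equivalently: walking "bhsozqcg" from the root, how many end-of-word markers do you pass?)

2

Traverse "bhsozqcg" character by character; count nodes along the way that are marked as word ends.
Prefixes of the query that are stored words: "bhso", "bhsozqcg"
Count: 2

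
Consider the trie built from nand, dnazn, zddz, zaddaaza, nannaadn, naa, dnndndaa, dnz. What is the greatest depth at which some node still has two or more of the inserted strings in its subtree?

3

Look for the deepest trie node that still has at least two words in its subtree.
e.g. "nand" and "nannaadn" share the prefix "nan" of length 3; no pair shares a longer one.
Longest shared-prefix length: 3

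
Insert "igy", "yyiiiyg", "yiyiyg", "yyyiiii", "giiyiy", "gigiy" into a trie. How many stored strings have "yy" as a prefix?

2

Walk to "yy"; the words in its subtree are exactly those with that prefix.
Matches: "yyiiiyg", "yyyiiii"
Count: 2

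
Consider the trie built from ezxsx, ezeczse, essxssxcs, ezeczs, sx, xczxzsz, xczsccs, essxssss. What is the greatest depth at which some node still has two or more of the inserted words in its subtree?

6

Equivalently: take the maximum, over all pairs, of their longest common prefix length.
"essxssss" and "essxssxcs" agree on "essxss" (6 characters) before diverging; nothing deeper is shared.
Longest shared-prefix length: 6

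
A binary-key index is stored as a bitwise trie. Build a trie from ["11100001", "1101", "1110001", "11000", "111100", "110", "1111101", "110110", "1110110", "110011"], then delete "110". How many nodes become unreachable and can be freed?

A node on "110"'s path can go only if nothing else ends at it or branches off below it.
Every node on "110" is still needed (e.g. by "1101"), so nothing is freed.
Nodes removed: 0

0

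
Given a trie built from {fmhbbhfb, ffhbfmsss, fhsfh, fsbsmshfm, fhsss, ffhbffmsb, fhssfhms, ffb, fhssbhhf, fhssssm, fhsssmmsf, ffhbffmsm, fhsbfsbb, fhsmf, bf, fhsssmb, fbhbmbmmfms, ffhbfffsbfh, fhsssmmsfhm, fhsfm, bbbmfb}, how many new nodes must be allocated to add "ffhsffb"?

"ffh" is already a path in the trie; the remaining "sffb" must be added.
Each of the 4 remaining characters creates one node.

4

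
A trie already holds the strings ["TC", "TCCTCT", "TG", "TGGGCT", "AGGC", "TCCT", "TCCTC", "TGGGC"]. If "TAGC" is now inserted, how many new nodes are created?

3

"T" is already a path in the trie; the remaining "AGC" must be added.
Each of the 3 remaining characters creates one node.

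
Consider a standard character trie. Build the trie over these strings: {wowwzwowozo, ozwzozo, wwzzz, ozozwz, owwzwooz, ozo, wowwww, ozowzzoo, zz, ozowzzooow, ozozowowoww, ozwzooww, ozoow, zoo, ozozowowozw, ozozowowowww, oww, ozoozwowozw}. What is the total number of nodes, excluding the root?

68

Count nodes per top-level branch (shared prefixes stored once):
  'o'-branch (oww, owwzwooz, ozo, ozoow, ozoozwowozw, ozowzzoo, ozowzzooow, ozozowowoww, ozozowowowww, ozozowowozw, ozozwz, ozwzooww, ozwzozo): 47 nodes
  'w'-branch (wowwww, wowwzwowozo, wwzzz): 17 nodes
  'z'-branch (zoo, zz): 4 nodes
Sum: 68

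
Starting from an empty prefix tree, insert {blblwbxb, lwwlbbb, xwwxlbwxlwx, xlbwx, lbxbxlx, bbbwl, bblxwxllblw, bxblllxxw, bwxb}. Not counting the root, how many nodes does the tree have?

Count nodes per top-level branch (shared prefixes stored once):
  'b'-branch (bbbwl, bblxwxllblw, blblwbxb, bwxb, bxblllxxw): 32 nodes
  'l'-branch (lbxbxlx, lwwlbbb): 13 nodes
  'x'-branch (xlbwx, xwwxlbwxlwx): 15 nodes
Sum: 60

60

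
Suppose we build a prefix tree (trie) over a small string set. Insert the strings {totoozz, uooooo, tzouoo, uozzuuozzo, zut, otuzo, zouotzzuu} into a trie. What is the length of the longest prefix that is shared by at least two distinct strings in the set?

2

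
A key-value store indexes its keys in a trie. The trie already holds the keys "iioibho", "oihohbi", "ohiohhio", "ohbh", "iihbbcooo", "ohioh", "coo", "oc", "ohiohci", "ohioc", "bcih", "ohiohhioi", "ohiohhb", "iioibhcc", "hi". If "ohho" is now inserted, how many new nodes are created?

2

The longest prefix of "ohho" already in the trie is "oh" (length 2).
Each of the 2 remaining characters creates one node.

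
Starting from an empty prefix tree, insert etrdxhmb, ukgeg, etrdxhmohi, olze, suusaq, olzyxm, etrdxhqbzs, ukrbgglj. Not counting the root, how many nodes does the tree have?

39

Trace insertions, counting only characters that open a new branch:
  "etrdxhmb" → 8 new (e, t, r, d, x, h, m, b)
  "ukgeg" → 5 new (u, k, g, e, g)
  "etrdxhmohi" → prefix "etrdxhm" already present; 3 new (o, h, i)
  "olze" → 4 new (o, l, z, e)
  "suusaq" → 6 new (s, u, u, s, a, q)
  "olzyxm" → prefix "olz" already present; 3 new (y, x, m)
  "etrdxhqbzs" → prefix "etrdxh" already present; 4 new (q, b, z, s)
  "ukrbgglj" → prefix "uk" already present; 6 new (r, b, g, g, l, j)
Total nodes = 8 + 5 + 3 + 4 + 6 + 3 + 4 + 6 = 39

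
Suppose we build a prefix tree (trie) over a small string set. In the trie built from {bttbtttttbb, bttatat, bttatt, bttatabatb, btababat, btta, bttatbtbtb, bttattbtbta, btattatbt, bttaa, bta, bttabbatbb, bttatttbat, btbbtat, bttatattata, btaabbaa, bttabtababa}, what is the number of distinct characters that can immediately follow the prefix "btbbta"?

Follow the path "btbbta" to its node, then look at its outgoing edges.
Distinct next characters after "btbbta": t.
That node has 1 child edge.

1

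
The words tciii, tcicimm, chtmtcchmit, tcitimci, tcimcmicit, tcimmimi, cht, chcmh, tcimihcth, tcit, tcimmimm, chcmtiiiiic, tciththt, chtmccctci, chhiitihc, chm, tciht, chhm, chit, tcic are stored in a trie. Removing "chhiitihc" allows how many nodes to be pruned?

6

A node on "chhiitihc"'s path can go only if nothing else ends at it or branches off below it.
The suffix "iitihc" (6 nodes) is used only by "chhiitihc"; the node for "chh" still has the child "m", so pruning stops there.
Nodes removed: 6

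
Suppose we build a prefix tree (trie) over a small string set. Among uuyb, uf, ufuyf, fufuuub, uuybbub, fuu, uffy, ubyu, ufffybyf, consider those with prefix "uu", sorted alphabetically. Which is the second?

uuybbub

Filter for "uu…" and sort: "uuyb", "uuybbub"
Position 2: uuybbub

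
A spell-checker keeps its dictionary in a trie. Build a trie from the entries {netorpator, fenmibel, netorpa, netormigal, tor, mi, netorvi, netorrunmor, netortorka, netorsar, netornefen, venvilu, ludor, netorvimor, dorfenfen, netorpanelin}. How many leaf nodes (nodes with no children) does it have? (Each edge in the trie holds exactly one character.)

14

A leaf is a node with no children — equivalently, the end of a word that is not a proper prefix of any other stored word.
Those words: "dorfenfen", "fenmibel", "ludor", "mi", "netormigal", "netornefen", "netorpanelin", "netorpator", "netorrunmor", "netorsar", "netortorka", "netorvimor", "tor", "venvilu"
Leaf count: 14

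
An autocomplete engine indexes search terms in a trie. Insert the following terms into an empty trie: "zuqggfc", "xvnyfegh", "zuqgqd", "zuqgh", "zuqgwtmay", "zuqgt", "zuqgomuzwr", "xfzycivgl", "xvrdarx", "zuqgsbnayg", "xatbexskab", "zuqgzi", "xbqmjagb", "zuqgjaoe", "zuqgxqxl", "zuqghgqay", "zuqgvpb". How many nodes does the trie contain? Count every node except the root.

82

Count nodes per top-level branch (shared prefixes stored once):
  'x'-branch (xatbexskab, xbqmjagb, xfzycivgl, xvnyfegh, xvrdarx): 37 nodes
  'z'-branch (zuqggfc, zuqgh, zuqghgqay, zuqgjaoe, zuqgomuzwr, zuqgqd, zuqgsbnayg, zuqgt, zuqgvpb, zuqgwtmay, zuqgxqxl, zuqgzi): 45 nodes
Sum: 82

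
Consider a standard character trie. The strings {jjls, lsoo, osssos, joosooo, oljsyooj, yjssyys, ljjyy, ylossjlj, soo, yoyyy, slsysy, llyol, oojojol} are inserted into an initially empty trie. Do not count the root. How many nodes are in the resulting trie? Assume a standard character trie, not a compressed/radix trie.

Count nodes per top-level branch (shared prefixes stored once):
  'j'-branch (jjls, joosooo): 10 nodes
  'l'-branch (ljjyy, llyol, lsoo): 12 nodes
  'o'-branch (oljsyooj, oojojol, osssos): 19 nodes
  's'-branch (slsysy, soo): 8 nodes
  'y'-branch (yjssyys, ylossjlj, yoyyy): 18 nodes
Sum: 67

67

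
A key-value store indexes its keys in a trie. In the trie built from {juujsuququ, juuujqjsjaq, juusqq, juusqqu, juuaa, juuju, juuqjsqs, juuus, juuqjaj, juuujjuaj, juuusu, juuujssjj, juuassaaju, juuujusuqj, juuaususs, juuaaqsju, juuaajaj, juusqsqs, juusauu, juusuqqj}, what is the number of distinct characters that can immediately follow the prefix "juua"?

3

Walk "juua" from the root, arriving at one node.
Characters that immediately follow "juua" among the stored strings: {a, s, u}.
That node has 3 child edges.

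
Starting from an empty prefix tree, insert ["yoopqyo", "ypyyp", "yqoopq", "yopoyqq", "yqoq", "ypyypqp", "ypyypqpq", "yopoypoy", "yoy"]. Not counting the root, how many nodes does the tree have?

Trace insertions, counting only characters that open a new branch:
  "yoopqyo" → 7 new (y, o, o, p, q, y, o)
  "ypyyp" → prefix "y" already present; 4 new (p, y, y, p)
  "yqoopq" → prefix "y" already present; 5 new (q, o, o, p, q)
  "yopoyqq" → prefix "yo" already present; 5 new (p, o, y, q, q)
  "yqoq" → prefix "yqo" already present; 1 new (q)
  "ypyypqp" → prefix "ypyyp" already present; 2 new (q, p)
  "ypyypqpq" → prefix "ypyypqp" already present; 1 new (q)
  "yopoypoy" → prefix "yopoy" already present; 3 new (p, o, y)
  "yoy" → prefix "yo" already present; 1 new (y)
Total nodes = 7 + 4 + 5 + 5 + 1 + 2 + 1 + 3 + 1 = 29

29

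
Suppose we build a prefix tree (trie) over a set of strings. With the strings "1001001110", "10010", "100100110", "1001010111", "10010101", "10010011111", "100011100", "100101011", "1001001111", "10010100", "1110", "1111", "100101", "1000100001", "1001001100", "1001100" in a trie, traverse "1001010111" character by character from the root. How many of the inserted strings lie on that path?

5

Check each prefix of "1001010111" against the stored set — each match is an end-marker on the path.
Prefixes of the query that are stored words: "10010", "100101", "10010101", "100101011", "1001010111"
Count: 5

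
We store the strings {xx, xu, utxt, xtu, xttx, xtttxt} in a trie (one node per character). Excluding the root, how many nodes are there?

Count nodes per top-level branch (shared prefixes stored once):
  'u'-branch (utxt): 4 nodes
  'x'-branch (xtttxt, xttx, xtu, xu, xx): 10 nodes
Sum: 14

14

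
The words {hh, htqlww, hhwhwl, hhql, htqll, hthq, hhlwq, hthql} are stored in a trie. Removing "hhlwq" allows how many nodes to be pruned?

After clearing the end-marker at "hhlwq", prune upward until reaching a node still needed by another word.
The suffix "lwq" (3 nodes) is used only by "hhlwq"; the node for "hh" still has the child "w", so pruning stops there.
Nodes removed: 3

3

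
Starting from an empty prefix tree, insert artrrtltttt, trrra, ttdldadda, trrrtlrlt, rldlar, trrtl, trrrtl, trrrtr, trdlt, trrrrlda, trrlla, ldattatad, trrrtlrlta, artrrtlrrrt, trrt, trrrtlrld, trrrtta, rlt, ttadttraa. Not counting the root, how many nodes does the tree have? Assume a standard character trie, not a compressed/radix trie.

73

Insert word by word; a character creates a node only if that edge doesn't already exist:
  "artrrtltttt" → 11 new (a, r, t, r, r, t, l, t, t, t, t)
  "trrra" → 5 new (t, r, r, r, a)
  "ttdldadda" → prefix "t" already present; 8 new (t, d, l, d, a, d, d, a)
  "trrrtlrlt" → prefix "trrr" already present; 5 new (t, l, r, l, t)
  "rldlar" → 6 new (r, l, d, l, a, r)
  "trrtl" → prefix "trr" already present; 2 new (t, l)
  "trrrtl" → prefix "trrrtl" already present; 0 new (none)
  "trrrtr" → prefix "trrrt" already present; 1 new (r)
  "trdlt" → prefix "tr" already present; 3 new (d, l, t)
  "trrrrlda" → prefix "trrr" already present; 4 new (r, l, d, a)
  "trrlla" → prefix "trr" already present; 3 new (l, l, a)
  "ldattatad" → 9 new (l, d, a, t, t, a, t, a, d)
  "trrrtlrlta" → prefix "trrrtlrlt" already present; 1 new (a)
  "artrrtlrrrt" → prefix "artrrtl" already present; 4 new (r, r, r, t)
  "trrt" → prefix "trrt" already present; 0 new (none)
  "trrrtlrld" → prefix "trrrtlrl" already present; 1 new (d)
  "trrrtta" → prefix "trrrt" already present; 2 new (t, a)
  "rlt" → prefix "rl" already present; 1 new (t)
  "ttadttraa" → prefix "tt" already present; 7 new (a, d, t, t, r, a, a)
Total nodes = 11 + 5 + 8 + 5 + 6 + 2 + 0 + 1 + 3 + 4 + 3 + 9 + 1 + 4 + 0 + 1 + 2 + 1 + 7 = 73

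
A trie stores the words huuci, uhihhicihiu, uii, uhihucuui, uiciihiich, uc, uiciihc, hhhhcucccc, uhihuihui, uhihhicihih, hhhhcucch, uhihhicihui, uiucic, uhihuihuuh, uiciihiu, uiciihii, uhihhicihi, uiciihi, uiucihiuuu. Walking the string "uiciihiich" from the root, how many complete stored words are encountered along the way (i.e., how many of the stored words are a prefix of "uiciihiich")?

3

Walk "uiciihiich" from the root; an end-of-word marker is hit whenever a stored word is a prefix of "uiciihiich".
Prefixes of the query that are stored words: "uiciihi", "uiciihii", "uiciihiich"
Count: 3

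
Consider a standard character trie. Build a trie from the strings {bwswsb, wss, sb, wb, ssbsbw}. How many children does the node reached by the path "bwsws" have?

1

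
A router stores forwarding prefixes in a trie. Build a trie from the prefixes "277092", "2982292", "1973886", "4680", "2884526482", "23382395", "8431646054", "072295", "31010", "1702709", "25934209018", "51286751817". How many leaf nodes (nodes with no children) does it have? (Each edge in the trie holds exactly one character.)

12

Leaves are exactly the stored words that no other stored word extends.
Those words: "072295", "1702709", "1973886", "23382395", "25934209018", "277092", "2884526482", "2982292", "31010", "4680", "51286751817", "8431646054"
Leaf count: 12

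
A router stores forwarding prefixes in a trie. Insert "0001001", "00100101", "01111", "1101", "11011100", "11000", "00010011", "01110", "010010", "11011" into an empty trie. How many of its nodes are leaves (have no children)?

7

A leaf is a node with no children — equivalently, the end of a word that is not a proper prefix of any other stored word.
Those words: "00010011", "00100101", "010010", "01110", "01111", "11000", "11011100"
Leaf count: 7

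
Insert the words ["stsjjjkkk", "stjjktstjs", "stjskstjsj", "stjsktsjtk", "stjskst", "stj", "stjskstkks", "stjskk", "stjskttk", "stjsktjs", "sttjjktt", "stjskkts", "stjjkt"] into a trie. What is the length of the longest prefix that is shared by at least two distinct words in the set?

7

Equivalently: take the maximum, over all pairs, of their longest common prefix length.
e.g. "stjskst" and "stjskstjsj" share the prefix "stjskst" of length 7; no pair shares a longer one.
Longest shared-prefix length: 7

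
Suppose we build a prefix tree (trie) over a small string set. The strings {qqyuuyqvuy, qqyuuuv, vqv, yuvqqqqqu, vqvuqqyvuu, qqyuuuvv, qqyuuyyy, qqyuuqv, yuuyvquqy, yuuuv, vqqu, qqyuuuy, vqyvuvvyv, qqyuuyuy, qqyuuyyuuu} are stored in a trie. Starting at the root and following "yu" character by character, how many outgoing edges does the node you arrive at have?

2

Walk "yu" from the root, arriving at one node.
Characters that immediately follow "yu" among the stored strings: {u, v}.
That node has 2 child edges.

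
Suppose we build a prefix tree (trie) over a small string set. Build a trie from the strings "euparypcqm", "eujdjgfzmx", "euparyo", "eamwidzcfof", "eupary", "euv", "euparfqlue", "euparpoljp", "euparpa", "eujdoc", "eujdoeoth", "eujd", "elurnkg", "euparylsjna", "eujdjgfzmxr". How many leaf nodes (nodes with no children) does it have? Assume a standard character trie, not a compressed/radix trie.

A leaf is a node with no children — equivalently, the end of a word that is not a proper prefix of any other stored word.
Those words: "eamwidzcfof", "elurnkg", "eujdjgfzmxr", "eujdoc", "eujdoeoth", "euparfqlue", "euparpa", "euparpoljp", "euparylsjna", "euparyo", "euparypcqm", "euv"
Leaf count: 12

12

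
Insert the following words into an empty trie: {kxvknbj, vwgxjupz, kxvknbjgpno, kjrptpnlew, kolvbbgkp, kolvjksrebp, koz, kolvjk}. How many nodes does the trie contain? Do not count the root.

44

Trace insertions, counting only characters that open a new branch:
  "kxvknbj" → 7 new (k, x, v, k, n, b, j)
  "vwgxjupz" → 8 new (v, w, g, x, j, u, p, z)
  "kxvknbjgpno" → prefix "kxvknbj" already present; 4 new (g, p, n, o)
  "kjrptpnlew" → prefix "k" already present; 9 new (j, r, p, t, p, n, l, e, w)
  "kolvbbgkp" → prefix "k" already present; 8 new (o, l, v, b, b, g, k, p)
  "kolvjksrebp" → prefix "kolv" already present; 7 new (j, k, s, r, e, b, p)
  "koz" → prefix "ko" already present; 1 new (z)
  "kolvjk" → prefix "kolvjk" already present; 0 new (none)
Total nodes = 7 + 8 + 4 + 9 + 8 + 7 + 1 + 0 = 44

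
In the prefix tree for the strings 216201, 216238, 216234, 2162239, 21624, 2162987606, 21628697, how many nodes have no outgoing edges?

7

A leaf is a node with no children — equivalently, the end of a word that is not a proper prefix of any other stored word.
Those words: "216201", "2162239", "216234", "216238", "21624", "21628697", "2162987606"
Leaf count: 7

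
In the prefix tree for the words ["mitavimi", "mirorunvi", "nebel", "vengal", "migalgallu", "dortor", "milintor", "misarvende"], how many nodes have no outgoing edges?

8

Leaves are exactly the stored words that no other stored word extends.
Those words: "dortor", "migalgallu", "milintor", "mirorunvi", "misarvende", "mitavimi", "nebel", "vengal"
Leaf count: 8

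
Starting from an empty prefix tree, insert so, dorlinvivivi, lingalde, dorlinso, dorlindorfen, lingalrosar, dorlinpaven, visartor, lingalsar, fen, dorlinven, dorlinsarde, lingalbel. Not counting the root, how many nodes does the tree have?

Insert word by word; a character creates a node only if that edge doesn't already exist:
  "so" → 2 new (s, o)
  "dorlinvivivi" → 12 new (d, o, r, l, i, n, v, i, v, i, v, i)
  "lingalde" → 8 new (l, i, n, g, a, l, d, e)
  "dorlinso" → prefix "dorlin" already present; 2 new (s, o)
  "dorlindorfen" → prefix "dorlin" already present; 6 new (d, o, r, f, e, n)
  "lingalrosar" → prefix "lingal" already present; 5 new (r, o, s, a, r)
  "dorlinpaven" → prefix "dorlin" already present; 5 new (p, a, v, e, n)
  "visartor" → 8 new (v, i, s, a, r, t, o, r)
  "lingalsar" → prefix "lingal" already present; 3 new (s, a, r)
  "fen" → 3 new (f, e, n)
  "dorlinven" → prefix "dorlinv" already present; 2 new (e, n)
  "dorlinsarde" → prefix "dorlins" already present; 4 new (a, r, d, e)
  "lingalbel" → prefix "lingal" already present; 3 new (b, e, l)
Total nodes = 2 + 12 + 8 + 2 + 6 + 5 + 5 + 8 + 3 + 3 + 2 + 4 + 3 = 63

63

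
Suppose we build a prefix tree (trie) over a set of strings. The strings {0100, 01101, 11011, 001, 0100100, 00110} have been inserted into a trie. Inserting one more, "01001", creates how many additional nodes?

Every character of "01001" already lies on an existing path (it is a prefix of some stored word).
No new nodes are needed: 0.

0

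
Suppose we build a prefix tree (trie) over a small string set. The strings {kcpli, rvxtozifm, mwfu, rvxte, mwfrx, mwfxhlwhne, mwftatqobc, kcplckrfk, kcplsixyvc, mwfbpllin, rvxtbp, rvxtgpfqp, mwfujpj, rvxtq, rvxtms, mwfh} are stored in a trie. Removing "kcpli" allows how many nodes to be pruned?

A node on "kcpli"'s path can go only if nothing else ends at it or branches off below it.
The suffix "i" (1 node) is used only by "kcpli"; the node for "kcpl" still has the child "c", so pruning stops there.
Nodes removed: 1

1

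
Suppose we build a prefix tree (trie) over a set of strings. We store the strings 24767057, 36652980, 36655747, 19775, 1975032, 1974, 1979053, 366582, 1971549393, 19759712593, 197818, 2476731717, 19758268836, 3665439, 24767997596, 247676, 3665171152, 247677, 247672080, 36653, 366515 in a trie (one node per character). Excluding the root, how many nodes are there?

88

Trace insertions, counting only characters that open a new branch:
  "24767057" → 8 new (2, 4, 7, 6, 7, 0, 5, 7)
  "36652980" → 8 new (3, 6, 6, 5, 2, 9, 8, 0)
  "36655747" → prefix "3665" already present; 4 new (5, 7, 4, 7)
  "19775" → 5 new (1, 9, 7, 7, 5)
  "1975032" → prefix "197" already present; 4 new (5, 0, 3, 2)
  "1974" → prefix "197" already present; 1 new (4)
  "1979053" → prefix "197" already present; 4 new (9, 0, 5, 3)
  "366582" → prefix "3665" already present; 2 new (8, 2)
  "1971549393" → prefix "197" already present; 7 new (1, 5, 4, 9, 3, 9, 3)
  "19759712593" → prefix "1975" already present; 7 new (9, 7, 1, 2, 5, 9, 3)
  "197818" → prefix "197" already present; 3 new (8, 1, 8)
  "2476731717" → prefix "24767" already present; 5 new (3, 1, 7, 1, 7)
  "19758268836" → prefix "1975" already present; 7 new (8, 2, 6, 8, 8, 3, 6)
  "3665439" → prefix "3665" already present; 3 new (4, 3, 9)
  "24767997596" → prefix "24767" already present; 6 new (9, 9, 7, 5, 9, 6)
  "247676" → prefix "24767" already present; 1 new (6)
  "3665171152" → prefix "3665" already present; 6 new (1, 7, 1, 1, 5, 2)
  "247677" → prefix "24767" already present; 1 new (7)
  "247672080" → prefix "24767" already present; 4 new (2, 0, 8, 0)
  "36653" → prefix "3665" already present; 1 new (3)
  "366515" → prefix "36651" already present; 1 new (5)
Total nodes = 8 + 8 + 4 + 5 + 4 + 1 + 4 + 2 + 7 + 7 + 3 + 5 + 7 + 3 + 6 + 1 + 6 + 1 + 4 + 1 + 1 = 88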